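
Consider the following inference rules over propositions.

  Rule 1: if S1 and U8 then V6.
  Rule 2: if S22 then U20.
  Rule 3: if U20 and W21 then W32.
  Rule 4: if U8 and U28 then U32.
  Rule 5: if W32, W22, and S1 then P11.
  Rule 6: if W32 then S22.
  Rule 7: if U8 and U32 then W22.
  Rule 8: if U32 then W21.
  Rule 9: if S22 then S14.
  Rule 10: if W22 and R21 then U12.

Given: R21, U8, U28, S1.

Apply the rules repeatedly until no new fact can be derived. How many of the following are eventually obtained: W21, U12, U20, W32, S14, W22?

From U8 and U28, Rule 4 gives U32.
From U32, Rule 8 gives W21.
From U8 and U32, Rule 7 gives W22.
From W22 and R21, Rule 10 gives U12.
W21: reached.
U12: reached.
U20 would need S22 (Rule 2), but S22 is never established.
W32 would need U20 and W21 (Rule 3), but U20 is never established.
S14 would need S22 (Rule 9), but S22 is never established.
W22: reached.
Reached: W21, U12, and W22 — 3 of the 6.

3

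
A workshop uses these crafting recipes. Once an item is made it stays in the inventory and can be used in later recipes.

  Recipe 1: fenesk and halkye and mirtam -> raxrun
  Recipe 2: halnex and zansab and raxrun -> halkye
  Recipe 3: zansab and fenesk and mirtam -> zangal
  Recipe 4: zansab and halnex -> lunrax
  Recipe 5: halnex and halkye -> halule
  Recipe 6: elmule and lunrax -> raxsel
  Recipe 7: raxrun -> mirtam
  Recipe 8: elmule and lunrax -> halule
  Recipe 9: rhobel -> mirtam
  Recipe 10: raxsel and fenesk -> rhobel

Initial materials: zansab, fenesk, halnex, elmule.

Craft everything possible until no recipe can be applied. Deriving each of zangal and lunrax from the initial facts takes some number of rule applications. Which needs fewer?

lunrax: Using Recipe 4, zansab and halnex make lunrax. [1 rule application]
zangal: zansab and halnex -> lunrax (Recipe 4). elmule and lunrax -> raxsel (Recipe 6). Using Recipe 10, raxsel and fenesk make rhobel. rhobel -> mirtam (Recipe 9). zansab and fenesk and mirtam -> zangal (Recipe 3). [5 rule applications]
lunrax needs fewer.

lunrax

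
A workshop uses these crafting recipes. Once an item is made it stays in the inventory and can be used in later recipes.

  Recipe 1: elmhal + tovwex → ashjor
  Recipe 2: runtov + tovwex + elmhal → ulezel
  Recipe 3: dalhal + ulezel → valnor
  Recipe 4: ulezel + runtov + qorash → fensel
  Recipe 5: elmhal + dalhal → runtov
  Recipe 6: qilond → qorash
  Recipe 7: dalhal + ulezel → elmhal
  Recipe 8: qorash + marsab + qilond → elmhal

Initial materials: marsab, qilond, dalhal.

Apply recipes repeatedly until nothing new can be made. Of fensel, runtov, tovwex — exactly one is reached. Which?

runtov

Using Recipe 6, qilond makes qorash.
Using Recipe 8, qorash, marsab, and qilond make elmhal.
elmhal + dalhal → runtov (Recipe 5).
No rule produces tovwex, and it is not given. fensel would need ulezel, runtov, and qorash (Recipe 4), but ulezel is never obtained.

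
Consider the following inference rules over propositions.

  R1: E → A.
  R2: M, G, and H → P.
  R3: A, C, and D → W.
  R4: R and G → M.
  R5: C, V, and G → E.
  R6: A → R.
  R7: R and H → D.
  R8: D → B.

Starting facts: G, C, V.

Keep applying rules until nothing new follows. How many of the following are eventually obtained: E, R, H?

2

From C, V, and G, R5 gives E.
From E, R1 gives A.
A holds, so R follows (R6).
E: reached.
R: reached.
No rule produces H, and it is not given.
Reached: E and R — 2 of the 3.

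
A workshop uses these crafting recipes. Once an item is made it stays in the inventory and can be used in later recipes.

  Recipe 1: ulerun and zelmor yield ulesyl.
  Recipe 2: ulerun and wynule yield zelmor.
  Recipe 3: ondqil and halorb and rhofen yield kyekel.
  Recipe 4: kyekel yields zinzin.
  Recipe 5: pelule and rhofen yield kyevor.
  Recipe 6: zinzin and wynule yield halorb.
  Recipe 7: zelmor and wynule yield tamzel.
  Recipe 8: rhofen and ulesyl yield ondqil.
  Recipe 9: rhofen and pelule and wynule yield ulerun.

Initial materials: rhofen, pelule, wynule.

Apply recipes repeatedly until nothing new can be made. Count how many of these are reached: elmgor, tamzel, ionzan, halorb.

Using Recipe 9, rhofen, pelule, and wynule make ulerun.
ulerun and wynule → zelmor (Recipe 2).
zelmor and wynule → tamzel (Recipe 7).
No rule produces elmgor, and it is not given.
tamzel: reached.
No rule produces ionzan, and it is not given.
halorb would need zinzin and wynule (Recipe 6), but zinzin is never obtained.
Reached: tamzel — 1 of the 4.

1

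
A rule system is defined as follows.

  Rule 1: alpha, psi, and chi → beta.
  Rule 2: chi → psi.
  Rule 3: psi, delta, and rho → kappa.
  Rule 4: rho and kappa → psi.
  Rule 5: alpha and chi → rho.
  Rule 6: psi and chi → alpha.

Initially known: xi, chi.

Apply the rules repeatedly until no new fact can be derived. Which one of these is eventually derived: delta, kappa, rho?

From chi, Rule 2 gives psi.
psi and chi hold, so alpha follows (Rule 6).
From alpha and chi, Rule 5 gives rho.
kappa would need psi, delta, and rho (Rule 3), but delta is never established. No rule produces delta, and it is not given.

rho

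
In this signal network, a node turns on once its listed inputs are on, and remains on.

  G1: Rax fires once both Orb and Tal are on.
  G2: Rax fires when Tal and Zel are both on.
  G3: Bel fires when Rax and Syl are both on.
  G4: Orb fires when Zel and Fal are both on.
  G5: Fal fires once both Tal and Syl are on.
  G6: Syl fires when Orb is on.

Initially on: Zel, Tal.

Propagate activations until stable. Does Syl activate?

No

Syl would need Orb (G6), but Orb never turns on.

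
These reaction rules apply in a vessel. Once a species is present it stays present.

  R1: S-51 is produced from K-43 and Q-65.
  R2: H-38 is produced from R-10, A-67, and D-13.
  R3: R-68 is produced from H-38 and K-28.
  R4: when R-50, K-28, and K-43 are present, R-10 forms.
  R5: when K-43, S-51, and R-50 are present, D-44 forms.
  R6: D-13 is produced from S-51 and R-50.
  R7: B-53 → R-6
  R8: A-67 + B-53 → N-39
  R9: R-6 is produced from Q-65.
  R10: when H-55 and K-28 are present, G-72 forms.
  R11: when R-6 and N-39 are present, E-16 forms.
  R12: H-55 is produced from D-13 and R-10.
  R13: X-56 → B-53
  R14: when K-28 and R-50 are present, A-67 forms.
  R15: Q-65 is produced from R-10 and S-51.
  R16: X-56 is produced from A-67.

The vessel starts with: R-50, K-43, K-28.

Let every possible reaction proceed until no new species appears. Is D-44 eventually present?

No

D-44 would need K-43, S-51, and R-50 (R5), but S-51 never forms.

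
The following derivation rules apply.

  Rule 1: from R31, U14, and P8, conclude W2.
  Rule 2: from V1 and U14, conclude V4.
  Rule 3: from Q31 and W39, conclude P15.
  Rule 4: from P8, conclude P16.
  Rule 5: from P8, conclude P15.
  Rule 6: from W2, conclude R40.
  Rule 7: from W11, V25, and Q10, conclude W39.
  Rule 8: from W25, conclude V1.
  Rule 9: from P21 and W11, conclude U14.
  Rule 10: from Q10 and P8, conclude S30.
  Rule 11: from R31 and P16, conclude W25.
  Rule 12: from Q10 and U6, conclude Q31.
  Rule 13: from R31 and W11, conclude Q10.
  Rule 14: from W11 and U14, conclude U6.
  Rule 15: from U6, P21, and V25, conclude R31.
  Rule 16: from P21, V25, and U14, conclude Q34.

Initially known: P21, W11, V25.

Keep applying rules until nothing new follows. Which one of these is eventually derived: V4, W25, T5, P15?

P15

From P21 and W11, Rule 9 gives U14.
W11 and U14 hold, so U6 follows (Rule 14).
U6, P21, and V25 hold, so R31 follows (Rule 15).
R31 and W11 hold, so Q10 follows (Rule 13).
From W11, V25, and Q10, Rule 7 gives W39.
From Q10 and U6, Rule 12 gives Q31.
Q31 and W39 hold, so P15 follows (Rule 3).
V4 would need V1 and U14 (Rule 2), but V1 is never established. W25 would need R31 and P16 (Rule 11), but P16 is never established. No rule produces T5, and it is not given.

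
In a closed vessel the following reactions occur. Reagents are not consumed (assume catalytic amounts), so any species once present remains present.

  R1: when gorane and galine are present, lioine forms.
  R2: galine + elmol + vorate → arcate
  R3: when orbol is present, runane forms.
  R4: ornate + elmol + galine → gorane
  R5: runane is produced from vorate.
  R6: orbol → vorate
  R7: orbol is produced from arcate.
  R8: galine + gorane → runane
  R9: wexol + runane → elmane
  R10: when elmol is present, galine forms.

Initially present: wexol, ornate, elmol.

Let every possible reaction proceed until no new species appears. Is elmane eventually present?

elmol present → galine forms (R10).
ornate, elmol, and galine present → gorane forms (R4).
galine and gorane present → runane forms (R8).
wexol and runane present → elmane forms (R9).

Yes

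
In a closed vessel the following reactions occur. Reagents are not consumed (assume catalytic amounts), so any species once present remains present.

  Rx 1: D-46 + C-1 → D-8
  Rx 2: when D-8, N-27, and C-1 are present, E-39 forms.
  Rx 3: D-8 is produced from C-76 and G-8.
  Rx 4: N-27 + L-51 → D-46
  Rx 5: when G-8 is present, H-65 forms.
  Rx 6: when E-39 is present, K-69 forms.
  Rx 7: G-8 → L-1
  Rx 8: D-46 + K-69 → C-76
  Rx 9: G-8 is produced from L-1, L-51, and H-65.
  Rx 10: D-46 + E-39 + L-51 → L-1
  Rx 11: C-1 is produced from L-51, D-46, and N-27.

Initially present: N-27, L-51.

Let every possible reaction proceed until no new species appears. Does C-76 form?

Yes

N-27 and L-51 present → D-46 forms (Rx 4).
L-51, D-46, and N-27 present → C-1 forms (Rx 11).
D-46 and C-1 present → D-8 forms (Rx 1).
D-8, N-27, and C-1 present → E-39 forms (Rx 2).
E-39 present → K-69 forms (Rx 6).
D-46 and K-69 present → C-76 forms (Rx 8).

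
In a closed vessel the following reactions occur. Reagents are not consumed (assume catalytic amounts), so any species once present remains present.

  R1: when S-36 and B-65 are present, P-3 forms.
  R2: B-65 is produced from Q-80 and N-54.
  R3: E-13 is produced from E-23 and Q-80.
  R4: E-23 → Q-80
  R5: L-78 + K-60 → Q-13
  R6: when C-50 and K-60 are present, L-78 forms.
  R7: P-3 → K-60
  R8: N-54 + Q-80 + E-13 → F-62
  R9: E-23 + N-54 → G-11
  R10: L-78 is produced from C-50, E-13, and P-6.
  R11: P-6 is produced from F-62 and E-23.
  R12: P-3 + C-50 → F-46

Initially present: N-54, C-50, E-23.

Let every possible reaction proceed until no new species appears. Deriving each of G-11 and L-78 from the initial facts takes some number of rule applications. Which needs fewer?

G-11: E-23 and N-54 present → G-11 forms (R9). [1 rule application]
L-78: E-23 present → Q-80 forms (R4). E-23 and Q-80 present → E-13 forms (R3). N-54, Q-80, and E-13 present → F-62 forms (R8). F-62 and E-23 present → P-6 forms (R11). C-50, E-13, and P-6 present → L-78 forms (R10). [5 rule applications]
G-11 needs fewer.

G-11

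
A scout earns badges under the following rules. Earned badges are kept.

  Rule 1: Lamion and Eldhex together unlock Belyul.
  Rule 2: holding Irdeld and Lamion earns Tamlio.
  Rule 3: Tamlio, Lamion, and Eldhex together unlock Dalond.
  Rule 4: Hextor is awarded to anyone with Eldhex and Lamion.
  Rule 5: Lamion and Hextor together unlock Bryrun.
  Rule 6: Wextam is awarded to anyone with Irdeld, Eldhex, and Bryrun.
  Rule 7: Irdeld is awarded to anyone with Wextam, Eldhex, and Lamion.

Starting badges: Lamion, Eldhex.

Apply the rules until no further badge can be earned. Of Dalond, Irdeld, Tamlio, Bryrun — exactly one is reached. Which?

Bryrun

With Eldhex and Lamion, Hextor is earned (Rule 4).
With Lamion and Hextor, Bryrun is earned (Rule 5).
Irdeld would need Wextam, Eldhex, and Lamion (Rule 7), but Wextam is never earned. Tamlio would need Irdeld and Lamion (Rule 2), but Irdeld is never earned. Dalond would need Tamlio, Lamion, and Eldhex (Rule 3), but Tamlio is never earned.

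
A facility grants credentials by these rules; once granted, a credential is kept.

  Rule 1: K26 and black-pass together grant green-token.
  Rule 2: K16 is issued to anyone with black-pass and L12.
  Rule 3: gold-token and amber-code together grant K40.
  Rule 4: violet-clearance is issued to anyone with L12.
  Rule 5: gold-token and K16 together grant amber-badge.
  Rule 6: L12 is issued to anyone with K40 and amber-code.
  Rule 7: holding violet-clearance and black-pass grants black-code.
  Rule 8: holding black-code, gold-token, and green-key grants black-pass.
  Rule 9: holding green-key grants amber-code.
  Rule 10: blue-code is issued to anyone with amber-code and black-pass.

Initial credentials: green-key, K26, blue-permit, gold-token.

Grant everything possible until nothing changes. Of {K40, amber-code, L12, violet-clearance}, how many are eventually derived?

4

Holding green-key grants amber-code (Rule 9).
Holding gold-token and amber-code grants K40 (Rule 3).
Holding K40 and amber-code grants L12 (Rule 6).
Holding L12 grants violet-clearance (Rule 4).
K40: reached.
amber-code: reached.
L12: reached.
violet-clearance: reached.
All 4 are reached.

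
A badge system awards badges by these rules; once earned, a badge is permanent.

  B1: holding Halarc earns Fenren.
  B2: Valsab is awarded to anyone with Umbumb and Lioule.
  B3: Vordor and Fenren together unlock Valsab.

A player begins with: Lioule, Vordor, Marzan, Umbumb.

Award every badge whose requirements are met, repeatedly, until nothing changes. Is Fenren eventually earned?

Fenren would need Halarc (B1), but Halarc is never earned.

No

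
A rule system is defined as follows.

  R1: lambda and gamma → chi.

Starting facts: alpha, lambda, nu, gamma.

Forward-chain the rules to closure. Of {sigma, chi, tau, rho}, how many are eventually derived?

lambda and gamma hold, so chi follows (R1).
No rule produces sigma, and it is not given.
chi: reached.
No rule produces tau, and it is not given.
No rule produces rho, and it is not given.
Reached: chi — 1 of the 4.

1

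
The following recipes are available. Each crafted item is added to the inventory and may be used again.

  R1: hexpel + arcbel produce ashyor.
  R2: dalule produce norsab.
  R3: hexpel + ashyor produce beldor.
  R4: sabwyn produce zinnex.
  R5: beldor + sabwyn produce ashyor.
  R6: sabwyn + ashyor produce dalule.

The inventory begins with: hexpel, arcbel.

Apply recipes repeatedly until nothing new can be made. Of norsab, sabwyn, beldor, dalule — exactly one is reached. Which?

hexpel + arcbel → ashyor (R1).
hexpel + ashyor → beldor (R3).
No rule produces sabwyn, and it is not given. dalule would need sabwyn and ashyor (R6), but sabwyn is never obtained. norsab would need dalule (R2), but dalule is never obtained.

beldor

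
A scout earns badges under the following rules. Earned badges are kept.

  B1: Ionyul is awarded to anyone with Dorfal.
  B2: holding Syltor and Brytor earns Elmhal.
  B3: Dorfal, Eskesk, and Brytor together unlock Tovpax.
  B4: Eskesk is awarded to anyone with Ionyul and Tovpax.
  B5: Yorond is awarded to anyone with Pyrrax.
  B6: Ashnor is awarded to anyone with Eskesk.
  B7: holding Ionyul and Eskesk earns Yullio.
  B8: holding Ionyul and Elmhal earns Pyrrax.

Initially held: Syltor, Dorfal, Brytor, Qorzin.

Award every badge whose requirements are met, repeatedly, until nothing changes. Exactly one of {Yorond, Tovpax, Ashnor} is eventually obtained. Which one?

With Dorfal, Ionyul is earned (B1).
With Syltor and Brytor, Elmhal is earned (B2).
With Ionyul and Elmhal, Pyrrax is earned (B8).
With Pyrrax, Yorond is earned (B5).
Tovpax would need Dorfal, Eskesk, and Brytor (B3), but Eskesk is never earned. Ashnor would need Eskesk (B6), but Eskesk is never earned.

Yorond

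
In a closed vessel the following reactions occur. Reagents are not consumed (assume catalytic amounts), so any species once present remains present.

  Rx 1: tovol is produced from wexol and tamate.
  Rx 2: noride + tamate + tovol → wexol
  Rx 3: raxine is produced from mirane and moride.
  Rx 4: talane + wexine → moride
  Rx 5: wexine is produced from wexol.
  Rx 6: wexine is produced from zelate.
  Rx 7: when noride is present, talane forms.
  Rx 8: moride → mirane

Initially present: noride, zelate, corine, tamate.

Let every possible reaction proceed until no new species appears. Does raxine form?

zelate present → wexine forms (Rx 6).
noride present → talane forms (Rx 7).
talane and wexine present → moride forms (Rx 4).
moride present → mirane forms (Rx 8).
mirane and moride present → raxine forms (Rx 3).

Yes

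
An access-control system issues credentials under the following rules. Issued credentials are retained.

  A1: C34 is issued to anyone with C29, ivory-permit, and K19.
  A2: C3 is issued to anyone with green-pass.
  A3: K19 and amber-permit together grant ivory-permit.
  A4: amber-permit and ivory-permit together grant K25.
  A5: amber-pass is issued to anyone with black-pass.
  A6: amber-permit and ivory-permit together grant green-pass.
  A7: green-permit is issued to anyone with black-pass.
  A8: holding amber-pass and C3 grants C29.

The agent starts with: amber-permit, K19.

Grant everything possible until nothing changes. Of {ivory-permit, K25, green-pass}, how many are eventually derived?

3

Holding K19 and amber-permit grants ivory-permit (A3).
Holding amber-permit and ivory-permit grants K25 (A4).
Holding amber-permit and ivory-permit grants green-pass (A6).
ivory-permit: reached.
K25: reached.
green-pass: reached.
All 3 are reached.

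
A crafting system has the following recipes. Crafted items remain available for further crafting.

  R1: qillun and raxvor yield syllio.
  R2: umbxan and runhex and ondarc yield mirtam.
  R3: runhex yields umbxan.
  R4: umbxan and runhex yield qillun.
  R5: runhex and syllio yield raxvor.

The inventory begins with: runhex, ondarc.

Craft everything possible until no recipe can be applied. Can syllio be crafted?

No

syllio would need qillun and raxvor (R1), but raxvor is never obtained.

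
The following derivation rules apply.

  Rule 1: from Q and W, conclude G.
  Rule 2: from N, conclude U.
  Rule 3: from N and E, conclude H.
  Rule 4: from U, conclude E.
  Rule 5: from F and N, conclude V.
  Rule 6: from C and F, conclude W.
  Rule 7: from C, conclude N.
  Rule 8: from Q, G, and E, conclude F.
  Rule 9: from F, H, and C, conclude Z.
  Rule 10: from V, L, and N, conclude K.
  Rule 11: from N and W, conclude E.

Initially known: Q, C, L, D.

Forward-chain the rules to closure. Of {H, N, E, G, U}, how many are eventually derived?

4

From C, Rule 7 gives N.
N holds, so U follows (Rule 2).
U holds, so E follows (Rule 4).
From N and E, Rule 3 gives H.
H: reached.
N: reached.
E: reached.
G would need Q and W (Rule 1), but W is never established.
U: reached.
Reached: H, N, E, and U — 4 of the 5.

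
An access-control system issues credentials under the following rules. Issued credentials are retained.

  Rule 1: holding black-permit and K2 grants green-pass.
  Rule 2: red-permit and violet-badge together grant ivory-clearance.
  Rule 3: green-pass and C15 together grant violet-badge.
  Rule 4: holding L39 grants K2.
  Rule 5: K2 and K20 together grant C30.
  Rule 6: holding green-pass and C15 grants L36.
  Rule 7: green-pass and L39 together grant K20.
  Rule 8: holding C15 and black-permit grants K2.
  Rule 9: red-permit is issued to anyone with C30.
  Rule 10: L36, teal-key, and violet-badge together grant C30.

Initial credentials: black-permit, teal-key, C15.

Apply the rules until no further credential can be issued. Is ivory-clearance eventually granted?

Holding C15 and black-permit grants K2 (Rule 8).
Holding black-permit and K2 grants green-pass (Rule 1).
Holding green-pass and C15 grants violet-badge (Rule 3).
Holding green-pass and C15 grants L36 (Rule 6).
Holding L36, teal-key, and violet-badge grants C30 (Rule 10).
Holding C30 grants red-permit (Rule 9).
Holding red-permit and violet-badge grants ivory-clearance (Rule 2).

Yes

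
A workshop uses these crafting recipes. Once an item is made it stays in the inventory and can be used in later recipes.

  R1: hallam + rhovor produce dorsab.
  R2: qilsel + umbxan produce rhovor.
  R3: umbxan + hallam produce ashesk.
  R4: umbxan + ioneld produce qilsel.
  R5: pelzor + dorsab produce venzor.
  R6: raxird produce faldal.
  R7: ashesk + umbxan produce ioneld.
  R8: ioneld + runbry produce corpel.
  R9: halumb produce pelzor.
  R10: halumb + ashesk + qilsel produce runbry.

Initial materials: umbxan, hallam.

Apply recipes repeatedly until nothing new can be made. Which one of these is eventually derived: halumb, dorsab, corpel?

Using R3, umbxan and hallam make ashesk.
ashesk + umbxan → ioneld (R7).
umbxan + ioneld → qilsel (R4).
qilsel + umbxan → rhovor (R2).
hallam + rhovor → dorsab (R1).
No rule produces halumb, and it is not given. corpel would need ioneld and runbry (R8), but runbry is never obtained.

dorsab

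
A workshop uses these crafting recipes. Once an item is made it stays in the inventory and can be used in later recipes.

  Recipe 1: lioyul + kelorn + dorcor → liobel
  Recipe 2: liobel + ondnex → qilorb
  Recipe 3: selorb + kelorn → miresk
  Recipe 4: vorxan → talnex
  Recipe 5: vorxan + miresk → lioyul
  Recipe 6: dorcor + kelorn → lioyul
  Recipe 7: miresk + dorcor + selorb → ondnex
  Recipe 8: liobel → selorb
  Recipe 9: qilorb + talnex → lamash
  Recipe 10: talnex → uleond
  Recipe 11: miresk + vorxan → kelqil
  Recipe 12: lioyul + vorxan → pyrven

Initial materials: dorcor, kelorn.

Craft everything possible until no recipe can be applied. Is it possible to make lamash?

lamash would need qilorb and talnex (Recipe 9), but talnex is never obtained.

No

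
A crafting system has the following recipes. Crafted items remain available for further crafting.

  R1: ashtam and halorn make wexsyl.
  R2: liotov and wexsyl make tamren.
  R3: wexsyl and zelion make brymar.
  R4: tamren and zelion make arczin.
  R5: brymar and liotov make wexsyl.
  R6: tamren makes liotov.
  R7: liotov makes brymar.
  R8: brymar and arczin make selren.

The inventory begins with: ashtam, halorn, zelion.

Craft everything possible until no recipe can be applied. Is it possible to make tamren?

No

tamren would need liotov and wexsyl (R2), but liotov is never obtained.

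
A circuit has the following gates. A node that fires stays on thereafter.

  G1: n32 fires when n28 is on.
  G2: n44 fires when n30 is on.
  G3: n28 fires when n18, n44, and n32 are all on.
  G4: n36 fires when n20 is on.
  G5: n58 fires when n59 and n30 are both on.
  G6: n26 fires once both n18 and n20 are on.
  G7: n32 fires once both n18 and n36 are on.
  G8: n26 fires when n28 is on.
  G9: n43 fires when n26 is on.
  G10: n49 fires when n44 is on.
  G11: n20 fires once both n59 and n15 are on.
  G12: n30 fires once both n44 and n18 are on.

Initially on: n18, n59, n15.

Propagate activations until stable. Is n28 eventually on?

No

n28 would need n18, n44, and n32 (G3), but n44 never turns on.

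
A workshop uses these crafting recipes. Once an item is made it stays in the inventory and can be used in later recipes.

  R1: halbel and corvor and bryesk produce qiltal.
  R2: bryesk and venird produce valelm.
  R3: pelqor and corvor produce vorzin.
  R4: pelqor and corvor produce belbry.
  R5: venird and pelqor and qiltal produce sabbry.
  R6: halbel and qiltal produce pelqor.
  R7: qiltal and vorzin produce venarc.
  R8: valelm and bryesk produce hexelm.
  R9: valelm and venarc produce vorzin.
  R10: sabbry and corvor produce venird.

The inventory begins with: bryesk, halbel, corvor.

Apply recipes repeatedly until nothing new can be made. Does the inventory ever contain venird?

No

venird would need sabbry and corvor (R10), but sabbry is never obtained.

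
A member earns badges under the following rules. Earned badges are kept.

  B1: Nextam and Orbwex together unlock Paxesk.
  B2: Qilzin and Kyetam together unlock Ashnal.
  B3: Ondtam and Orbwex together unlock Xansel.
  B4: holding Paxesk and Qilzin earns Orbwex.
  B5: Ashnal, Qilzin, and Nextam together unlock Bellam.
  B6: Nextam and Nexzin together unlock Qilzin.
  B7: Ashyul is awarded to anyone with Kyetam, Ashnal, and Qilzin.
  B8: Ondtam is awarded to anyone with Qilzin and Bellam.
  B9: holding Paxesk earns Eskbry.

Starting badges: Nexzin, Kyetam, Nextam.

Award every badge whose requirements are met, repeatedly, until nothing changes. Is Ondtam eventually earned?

Yes

With Nextam and Nexzin, Qilzin is earned (B6).
With Qilzin and Kyetam, Ashnal is earned (B2).
With Ashnal, Qilzin, and Nextam, Bellam is earned (B5).
With Qilzin and Bellam, Ondtam is earned (B8).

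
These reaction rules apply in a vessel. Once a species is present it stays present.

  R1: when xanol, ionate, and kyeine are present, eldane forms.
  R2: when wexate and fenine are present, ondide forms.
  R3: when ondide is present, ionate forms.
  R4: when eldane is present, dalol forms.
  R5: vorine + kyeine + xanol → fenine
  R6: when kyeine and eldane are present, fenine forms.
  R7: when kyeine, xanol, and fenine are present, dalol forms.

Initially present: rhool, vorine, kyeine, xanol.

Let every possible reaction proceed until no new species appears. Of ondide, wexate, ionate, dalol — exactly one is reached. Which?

dalol

vorine, kyeine, and xanol present → fenine forms (R5).
kyeine, xanol, and fenine present → dalol forms (R7).
No rule produces wexate, and it is not given. ondide would need wexate and fenine (R2), but wexate never forms. ionate would need ondide (R3), but ondide never forms.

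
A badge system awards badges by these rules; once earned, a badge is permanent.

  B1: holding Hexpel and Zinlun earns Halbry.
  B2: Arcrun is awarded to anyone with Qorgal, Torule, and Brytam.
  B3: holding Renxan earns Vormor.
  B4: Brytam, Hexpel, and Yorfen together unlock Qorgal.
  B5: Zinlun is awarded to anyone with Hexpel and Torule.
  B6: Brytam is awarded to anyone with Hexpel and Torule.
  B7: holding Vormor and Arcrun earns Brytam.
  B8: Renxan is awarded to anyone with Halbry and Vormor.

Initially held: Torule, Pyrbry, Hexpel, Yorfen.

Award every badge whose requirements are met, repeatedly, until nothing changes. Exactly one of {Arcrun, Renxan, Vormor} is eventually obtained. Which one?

Arcrun

With Hexpel and Torule, Brytam is earned (B6).
With Brytam, Hexpel, and Yorfen, Qorgal is earned (B4).
With Qorgal, Torule, and Brytam, Arcrun is earned (B2).
Vormor would need Renxan (B3), but Renxan is never earned. Renxan would need Halbry and Vormor (B8), but Vormor is never earned.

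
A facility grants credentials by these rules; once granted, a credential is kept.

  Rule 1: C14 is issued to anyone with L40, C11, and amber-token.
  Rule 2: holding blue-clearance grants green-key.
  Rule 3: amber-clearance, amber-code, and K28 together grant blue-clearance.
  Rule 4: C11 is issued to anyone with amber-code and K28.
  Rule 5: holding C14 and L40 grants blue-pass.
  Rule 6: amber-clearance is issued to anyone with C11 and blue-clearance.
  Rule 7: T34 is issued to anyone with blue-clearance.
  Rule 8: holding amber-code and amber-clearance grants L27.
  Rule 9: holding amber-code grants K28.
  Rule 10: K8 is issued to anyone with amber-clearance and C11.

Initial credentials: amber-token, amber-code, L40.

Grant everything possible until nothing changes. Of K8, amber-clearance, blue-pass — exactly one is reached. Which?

blue-pass

Holding amber-code grants K28 (Rule 9).
Holding amber-code and K28 grants C11 (Rule 4).
Holding L40, C11, and amber-token grants C14 (Rule 1).
Holding C14 and L40 grants blue-pass (Rule 5).
amber-clearance would need C11 and blue-clearance (Rule 6), but blue-clearance is never granted. K8 would need amber-clearance and C11 (Rule 10), but amber-clearance is never granted.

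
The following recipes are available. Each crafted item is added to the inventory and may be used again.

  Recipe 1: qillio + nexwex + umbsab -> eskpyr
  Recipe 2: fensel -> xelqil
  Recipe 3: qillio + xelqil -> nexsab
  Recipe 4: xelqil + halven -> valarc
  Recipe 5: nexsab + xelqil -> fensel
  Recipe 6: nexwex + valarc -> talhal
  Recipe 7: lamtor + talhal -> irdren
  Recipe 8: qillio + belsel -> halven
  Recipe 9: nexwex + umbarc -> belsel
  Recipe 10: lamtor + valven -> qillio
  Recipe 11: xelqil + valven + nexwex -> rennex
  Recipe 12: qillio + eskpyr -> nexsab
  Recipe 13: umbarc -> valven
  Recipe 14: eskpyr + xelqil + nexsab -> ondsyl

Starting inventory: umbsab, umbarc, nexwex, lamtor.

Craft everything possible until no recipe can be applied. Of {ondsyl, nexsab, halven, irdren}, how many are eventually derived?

nexwex + umbarc -> belsel (Recipe 9).
umbarc -> valven (Recipe 13).
Using Recipe 10, lamtor and valven make qillio.
qillio + nexwex + umbsab -> eskpyr (Recipe 1).
qillio + belsel -> halven (Recipe 8).
Using Recipe 12, qillio and eskpyr make nexsab.
ondsyl would need eskpyr, xelqil, and nexsab (Recipe 14), but xelqil is never obtained.
nexsab: reached.
halven: reached.
irdren would need lamtor and talhal (Recipe 7), but talhal is never obtained.
Reached: nexsab and halven — 2 of the 4.

2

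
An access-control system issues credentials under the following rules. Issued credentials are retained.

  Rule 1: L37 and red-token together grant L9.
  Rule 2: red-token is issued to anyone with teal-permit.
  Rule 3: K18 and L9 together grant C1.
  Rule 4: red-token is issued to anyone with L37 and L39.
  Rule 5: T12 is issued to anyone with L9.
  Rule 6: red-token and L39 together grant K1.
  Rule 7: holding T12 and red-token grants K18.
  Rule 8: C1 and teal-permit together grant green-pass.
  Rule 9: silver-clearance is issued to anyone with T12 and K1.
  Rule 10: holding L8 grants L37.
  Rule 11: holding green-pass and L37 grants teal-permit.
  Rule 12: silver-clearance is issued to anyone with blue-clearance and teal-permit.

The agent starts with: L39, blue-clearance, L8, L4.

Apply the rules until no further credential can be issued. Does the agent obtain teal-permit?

No

teal-permit would need green-pass and L37 (Rule 11), but green-pass is never granted.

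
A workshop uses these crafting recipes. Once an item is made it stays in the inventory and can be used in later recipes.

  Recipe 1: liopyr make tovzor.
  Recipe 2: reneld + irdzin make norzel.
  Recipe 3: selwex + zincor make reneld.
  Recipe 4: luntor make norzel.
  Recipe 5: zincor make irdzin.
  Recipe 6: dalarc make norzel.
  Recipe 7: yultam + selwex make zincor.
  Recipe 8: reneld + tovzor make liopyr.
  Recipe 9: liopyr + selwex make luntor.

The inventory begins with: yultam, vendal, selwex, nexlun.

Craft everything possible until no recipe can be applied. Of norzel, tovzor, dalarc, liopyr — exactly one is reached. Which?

Using Recipe 7, yultam and selwex make zincor.
Using Recipe 5, zincor makes irdzin.
selwex + zincor → reneld (Recipe 3).
reneld + irdzin → norzel (Recipe 2).
tovzor would need liopyr (Recipe 1), but liopyr is never obtained. liopyr would need reneld and tovzor (Recipe 8), but tovzor is never obtained. No rule produces dalarc, and it is not given.

norzel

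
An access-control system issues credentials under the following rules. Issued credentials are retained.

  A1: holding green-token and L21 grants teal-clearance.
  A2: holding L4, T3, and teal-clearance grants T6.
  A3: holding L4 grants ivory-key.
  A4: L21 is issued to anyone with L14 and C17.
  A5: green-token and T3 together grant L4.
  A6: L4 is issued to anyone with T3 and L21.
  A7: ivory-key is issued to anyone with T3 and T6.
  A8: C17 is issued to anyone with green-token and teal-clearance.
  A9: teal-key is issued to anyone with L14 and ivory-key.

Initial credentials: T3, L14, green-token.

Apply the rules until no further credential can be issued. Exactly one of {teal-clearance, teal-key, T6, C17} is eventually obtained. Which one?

teal-key

Holding green-token and T3 grants L4 (A5).
Holding L4 grants ivory-key (A3).
Holding L14 and ivory-key grants teal-key (A9).
T6 would need L4, T3, and teal-clearance (A2), but teal-clearance is never granted. teal-clearance would need green-token and L21 (A1), but L21 is never granted. C17 would need green-token and teal-clearance (A8), but teal-clearance is never granted.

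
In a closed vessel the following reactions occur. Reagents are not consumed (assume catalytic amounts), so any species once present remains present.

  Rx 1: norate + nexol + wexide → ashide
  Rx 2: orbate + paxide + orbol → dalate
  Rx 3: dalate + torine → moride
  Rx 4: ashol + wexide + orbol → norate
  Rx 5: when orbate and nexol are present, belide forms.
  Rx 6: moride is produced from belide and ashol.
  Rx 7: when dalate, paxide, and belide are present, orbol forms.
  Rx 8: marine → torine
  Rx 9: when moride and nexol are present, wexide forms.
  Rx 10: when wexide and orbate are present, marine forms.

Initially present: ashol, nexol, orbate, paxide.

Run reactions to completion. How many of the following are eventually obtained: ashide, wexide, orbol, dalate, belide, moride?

3

orbate and nexol present → belide forms (Rx 5).
belide and ashol present → moride forms (Rx 6).
moride and nexol present → wexide forms (Rx 9).
ashide would need norate, nexol, and wexide (Rx 1), but norate never forms.
wexide: reached.
orbol would need dalate, paxide, and belide (Rx 7), but dalate never forms.
dalate would need orbate, paxide, and orbol (Rx 2), but orbol never forms.
belide: reached.
moride: reached.
Reached: wexide, belide, and moride — 3 of the 6.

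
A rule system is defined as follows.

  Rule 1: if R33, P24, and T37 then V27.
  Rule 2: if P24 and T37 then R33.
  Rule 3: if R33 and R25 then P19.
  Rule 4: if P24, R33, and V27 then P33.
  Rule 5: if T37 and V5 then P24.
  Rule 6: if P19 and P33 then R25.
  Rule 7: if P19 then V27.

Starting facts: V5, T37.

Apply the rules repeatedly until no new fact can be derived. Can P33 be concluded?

Yes

T37 and V5 hold, so P24 follows (Rule 5).
From P24 and T37, Rule 2 gives R33.
R33, P24, and T37 hold, so V27 follows (Rule 1).
From P24, R33, and V27, Rule 4 gives P33.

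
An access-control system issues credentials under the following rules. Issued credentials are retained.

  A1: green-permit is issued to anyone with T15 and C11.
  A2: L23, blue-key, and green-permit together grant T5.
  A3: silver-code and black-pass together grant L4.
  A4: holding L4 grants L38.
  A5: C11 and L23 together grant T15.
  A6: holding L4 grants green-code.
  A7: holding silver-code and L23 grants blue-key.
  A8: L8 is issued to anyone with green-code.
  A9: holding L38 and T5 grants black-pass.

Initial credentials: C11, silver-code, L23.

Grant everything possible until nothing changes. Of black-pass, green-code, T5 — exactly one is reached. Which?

T5

Holding C11 and L23 grants T15 (A5).
Holding silver-code and L23 grants blue-key (A7).
Holding T15 and C11 grants green-permit (A1).
Holding L23, blue-key, and green-permit grants T5 (A2).
black-pass would need L38 and T5 (A9), but L38 is never granted. green-code would need L4 (A6), but L4 is never granted.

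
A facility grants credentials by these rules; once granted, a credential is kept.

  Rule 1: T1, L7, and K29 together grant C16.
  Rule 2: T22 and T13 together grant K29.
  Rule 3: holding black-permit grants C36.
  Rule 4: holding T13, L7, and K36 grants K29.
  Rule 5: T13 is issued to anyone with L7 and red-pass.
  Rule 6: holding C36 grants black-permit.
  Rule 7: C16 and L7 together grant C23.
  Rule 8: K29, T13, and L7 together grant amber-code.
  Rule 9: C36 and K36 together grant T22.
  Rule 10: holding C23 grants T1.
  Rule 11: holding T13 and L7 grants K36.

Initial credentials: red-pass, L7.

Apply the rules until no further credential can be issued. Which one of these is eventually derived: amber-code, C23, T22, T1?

Holding L7 and red-pass grants T13 (Rule 5).
Holding T13 and L7 grants K36 (Rule 11).
Holding T13, L7, and K36 grants K29 (Rule 4).
Holding K29, T13, and L7 grants amber-code (Rule 8).
C23 would need C16 and L7 (Rule 7), but C16 is never granted. T22 would need C36 and K36 (Rule 9), but C36 is never granted. T1 would need C23 (Rule 10), but C23 is never granted.

amber-code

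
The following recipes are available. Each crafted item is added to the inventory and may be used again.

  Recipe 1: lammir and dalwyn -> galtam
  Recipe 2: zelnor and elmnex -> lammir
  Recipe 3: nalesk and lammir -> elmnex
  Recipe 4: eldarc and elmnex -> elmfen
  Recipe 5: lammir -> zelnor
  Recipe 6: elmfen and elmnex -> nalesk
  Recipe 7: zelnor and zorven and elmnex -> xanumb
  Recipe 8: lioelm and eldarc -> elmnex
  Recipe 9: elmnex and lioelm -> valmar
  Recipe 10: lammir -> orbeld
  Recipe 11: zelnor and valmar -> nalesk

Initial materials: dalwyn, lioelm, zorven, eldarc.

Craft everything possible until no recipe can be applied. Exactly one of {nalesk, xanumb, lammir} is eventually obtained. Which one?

lioelm and eldarc -> elmnex (Recipe 8).
Using Recipe 4, eldarc and elmnex make elmfen.
Using Recipe 6, elmfen and elmnex make nalesk.
xanumb would need zelnor, zorven, and elmnex (Recipe 7), but zelnor is never obtained. lammir would need zelnor and elmnex (Recipe 2), but zelnor is never obtained.

nalesk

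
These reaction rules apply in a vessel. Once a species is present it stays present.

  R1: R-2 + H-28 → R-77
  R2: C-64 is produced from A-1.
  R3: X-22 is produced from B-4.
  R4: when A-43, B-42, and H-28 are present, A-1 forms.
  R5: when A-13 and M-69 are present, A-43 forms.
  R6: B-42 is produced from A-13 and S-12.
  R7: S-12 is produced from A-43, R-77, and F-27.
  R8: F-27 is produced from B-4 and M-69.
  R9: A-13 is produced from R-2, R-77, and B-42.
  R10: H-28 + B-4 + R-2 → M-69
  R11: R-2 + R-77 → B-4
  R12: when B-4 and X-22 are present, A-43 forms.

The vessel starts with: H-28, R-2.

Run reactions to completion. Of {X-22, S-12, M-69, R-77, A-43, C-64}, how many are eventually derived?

R-2 and H-28 present → R-77 forms (R1).
R-2 and R-77 present → B-4 forms (R11).
H-28, B-4, and R-2 present → M-69 forms (R10).
B-4 present → X-22 forms (R3).
B-4 and M-69 present → F-27 forms (R8).
B-4 and X-22 present → A-43 forms (R12).
A-43, R-77, and F-27 present → S-12 forms (R7).
X-22: reached.
S-12: reached.
M-69: reached.
R-77: reached.
A-43: reached.
C-64 would need A-1 (R2), but A-1 never forms.
Reached: X-22, S-12, M-69, R-77, and A-43 — 5 of the 6.

5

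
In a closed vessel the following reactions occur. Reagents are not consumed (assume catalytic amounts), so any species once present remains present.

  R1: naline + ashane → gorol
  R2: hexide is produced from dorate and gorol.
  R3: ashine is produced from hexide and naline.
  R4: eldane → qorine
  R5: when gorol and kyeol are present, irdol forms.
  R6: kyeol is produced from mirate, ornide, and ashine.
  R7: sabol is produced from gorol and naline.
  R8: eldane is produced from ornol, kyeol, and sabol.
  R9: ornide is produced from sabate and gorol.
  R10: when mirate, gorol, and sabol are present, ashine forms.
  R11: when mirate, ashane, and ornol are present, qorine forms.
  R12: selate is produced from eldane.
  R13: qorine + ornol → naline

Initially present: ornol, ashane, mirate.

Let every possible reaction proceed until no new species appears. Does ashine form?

Yes

mirate, ashane, and ornol present → qorine forms (R11).
qorine and ornol present → naline forms (R13).
naline and ashane present → gorol forms (R1).
gorol and naline present → sabol forms (R7).
mirate, gorol, and sabol present → ashine forms (R10).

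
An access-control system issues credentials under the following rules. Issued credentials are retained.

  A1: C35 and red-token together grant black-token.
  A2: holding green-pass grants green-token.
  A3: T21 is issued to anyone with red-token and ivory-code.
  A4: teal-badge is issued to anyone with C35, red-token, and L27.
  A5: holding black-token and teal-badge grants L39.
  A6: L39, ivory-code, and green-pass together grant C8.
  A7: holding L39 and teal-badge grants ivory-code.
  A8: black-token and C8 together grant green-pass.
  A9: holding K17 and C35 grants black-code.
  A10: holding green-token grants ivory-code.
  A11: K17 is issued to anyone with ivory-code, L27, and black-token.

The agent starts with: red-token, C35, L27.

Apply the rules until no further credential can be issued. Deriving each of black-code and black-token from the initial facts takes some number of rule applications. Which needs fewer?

black-token

black-token: Holding C35 and red-token grants black-token (A1). [1 rule application]
black-code: Holding C35, red-token, and L27 grants teal-badge (A4). Holding C35 and red-token grants black-token (A1). Holding black-token and teal-badge grants L39 (A5). Holding L39 and teal-badge grants ivory-code (A7). Holding ivory-code, L27, and black-token grants K17 (A11). Holding K17 and C35 grants black-code (A9). [6 rule applications]
black-token needs fewer.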